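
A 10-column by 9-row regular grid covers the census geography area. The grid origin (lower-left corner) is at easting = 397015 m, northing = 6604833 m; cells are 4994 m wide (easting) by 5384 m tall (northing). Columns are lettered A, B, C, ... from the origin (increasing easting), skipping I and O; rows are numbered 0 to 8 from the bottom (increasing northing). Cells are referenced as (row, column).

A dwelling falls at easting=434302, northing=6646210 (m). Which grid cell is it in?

(7, H)

Column index: ⌊(434302 − 397015) / 4994⌋ = ⌊7.466⌋ = 7 → column H
Row offset from origin: ⌊(6646210 − 6604833) / 5384⌋ = ⌊7.685⌋ = 7 → row 7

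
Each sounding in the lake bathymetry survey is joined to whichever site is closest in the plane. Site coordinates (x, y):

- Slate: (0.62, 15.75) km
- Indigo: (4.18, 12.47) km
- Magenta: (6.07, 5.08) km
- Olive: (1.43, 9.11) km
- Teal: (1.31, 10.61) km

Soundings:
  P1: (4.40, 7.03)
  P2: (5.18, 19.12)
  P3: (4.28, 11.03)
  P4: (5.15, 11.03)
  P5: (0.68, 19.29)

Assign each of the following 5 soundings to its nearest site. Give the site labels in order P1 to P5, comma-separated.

P1 → Magenta (d²=6.59)
P2 → Slate (d²=32.15)
P3 → Indigo (d²=2.08)
P4 → Indigo (d²=3.01)
P5 → Slate (d²=12.54)

Magenta, Slate, Indigo, Indigo, Slate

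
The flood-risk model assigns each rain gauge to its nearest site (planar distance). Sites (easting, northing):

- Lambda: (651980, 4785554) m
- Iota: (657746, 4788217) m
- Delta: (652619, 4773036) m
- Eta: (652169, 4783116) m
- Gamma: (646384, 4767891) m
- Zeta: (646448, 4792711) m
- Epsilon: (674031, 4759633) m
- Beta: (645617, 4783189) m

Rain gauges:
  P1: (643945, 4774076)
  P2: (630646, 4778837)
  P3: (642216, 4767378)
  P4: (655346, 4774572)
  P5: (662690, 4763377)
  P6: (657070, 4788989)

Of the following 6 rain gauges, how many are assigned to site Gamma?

P1 → Gamma
P2 → Beta
P3 → Gamma
P4 → Delta
P5 → Epsilon
P6 → Iota
2 of the 6 go to Gamma.

2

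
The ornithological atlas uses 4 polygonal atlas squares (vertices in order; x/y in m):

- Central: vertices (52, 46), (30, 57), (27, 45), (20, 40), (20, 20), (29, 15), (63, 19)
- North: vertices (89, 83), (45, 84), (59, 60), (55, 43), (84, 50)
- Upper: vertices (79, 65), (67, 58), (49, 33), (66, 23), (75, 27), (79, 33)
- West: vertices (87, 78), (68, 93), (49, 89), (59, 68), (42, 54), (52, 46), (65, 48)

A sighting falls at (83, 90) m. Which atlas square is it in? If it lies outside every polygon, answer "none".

none

Cast a ray rightward from (83, 90). For each polygon, the edges (by vertex number in listed order) whose endpoints lie on opposite sides of y = 90, where each meets that height, and whether that is right or left of the point:
Central: no edge straddles that height → 0 crossings.
North: no edge straddles that height → 0 crossings.
Upper: no edge straddles that height → 0 crossings.
West: 1–2 at x≈71.8 (left), 2–3 at x≈53.8 (left) → 0 crossings.
All counts are even, so the point lies outside every listed polygon.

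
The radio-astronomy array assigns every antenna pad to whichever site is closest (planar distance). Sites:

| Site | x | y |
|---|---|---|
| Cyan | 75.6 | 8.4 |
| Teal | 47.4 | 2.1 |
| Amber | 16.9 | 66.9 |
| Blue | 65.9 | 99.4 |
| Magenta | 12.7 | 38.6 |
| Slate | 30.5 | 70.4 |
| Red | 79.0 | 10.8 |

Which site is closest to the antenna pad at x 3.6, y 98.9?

Amber

Squared distances to each site:
Cyan: 13374.250; Teal: 11288.680; Amber: 1200.890; Blue: 3881.540; Magenta: 3718.900; Slate: 1535.860; Red: 13446.770.
Minimum at Amber.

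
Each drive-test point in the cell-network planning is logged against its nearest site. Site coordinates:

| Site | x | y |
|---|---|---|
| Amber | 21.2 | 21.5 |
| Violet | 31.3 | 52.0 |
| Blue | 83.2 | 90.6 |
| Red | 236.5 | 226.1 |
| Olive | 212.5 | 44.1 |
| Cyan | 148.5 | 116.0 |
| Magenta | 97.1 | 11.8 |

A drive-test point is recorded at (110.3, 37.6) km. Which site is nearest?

Squared distances to each site:
Amber: 8198.020; Violet: 6448.360; Blue: 3543.410; Red: 51458.690; Olive: 10487.090; Cyan: 7605.800; Magenta: 839.880.
Minimum at Magenta.

Magenta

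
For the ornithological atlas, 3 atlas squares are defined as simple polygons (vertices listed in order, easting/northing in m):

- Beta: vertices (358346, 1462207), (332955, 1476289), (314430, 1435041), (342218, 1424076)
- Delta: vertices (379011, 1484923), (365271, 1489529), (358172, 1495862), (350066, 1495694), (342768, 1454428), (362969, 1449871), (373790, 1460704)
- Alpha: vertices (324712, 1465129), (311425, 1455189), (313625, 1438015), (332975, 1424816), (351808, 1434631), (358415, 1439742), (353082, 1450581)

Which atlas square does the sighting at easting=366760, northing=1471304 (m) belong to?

Delta

Cast a ray rightward from (366760, 1471304). For each polygon, the edges (by vertex number in listed order) whose endpoints lie on opposite sides of northing = 1471304, where each meets that height, and whether that is right or left of the point:
Beta: 1–2 at easting≈341943.4 (left), 2–3 at easting≈330716.2 (left) → 0 crossings.
Delta: 4–5 at easting≈345752.6 (left), 7–1 at easting≈376075.1 (right) → 1 crossing.
Alpha: no edge straddles that height → 0 crossings.
Only Delta has an odd count, so the point is inside Delta.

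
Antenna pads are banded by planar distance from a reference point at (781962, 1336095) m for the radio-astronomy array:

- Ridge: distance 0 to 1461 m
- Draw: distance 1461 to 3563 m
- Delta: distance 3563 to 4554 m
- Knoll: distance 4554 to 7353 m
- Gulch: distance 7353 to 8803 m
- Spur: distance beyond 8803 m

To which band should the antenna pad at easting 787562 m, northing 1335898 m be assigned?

Knoll

Distance = √((787562−781962)² + (1335898−1336095)²) = √(31360000.000 + 38809.000) = 5603.464 m.
4554 ≤ 5603.464 < 7353 → Knoll.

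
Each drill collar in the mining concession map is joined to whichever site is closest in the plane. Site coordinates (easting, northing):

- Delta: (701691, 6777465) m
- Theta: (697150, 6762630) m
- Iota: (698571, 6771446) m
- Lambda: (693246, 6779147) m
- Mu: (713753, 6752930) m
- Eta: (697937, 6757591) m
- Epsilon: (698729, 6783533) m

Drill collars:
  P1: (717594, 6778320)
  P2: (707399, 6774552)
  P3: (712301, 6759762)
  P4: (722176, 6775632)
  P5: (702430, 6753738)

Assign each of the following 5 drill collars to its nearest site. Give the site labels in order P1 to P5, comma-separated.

P1 → Delta (d²=253636434.00)
P2 → Delta (d²=41066833.00)
P3 → Mu (d²=48784528.00)
P4 → Delta (d²=422995114.00)
P5 → Eta (d²=35032658.00)

Delta, Delta, Mu, Delta, Eta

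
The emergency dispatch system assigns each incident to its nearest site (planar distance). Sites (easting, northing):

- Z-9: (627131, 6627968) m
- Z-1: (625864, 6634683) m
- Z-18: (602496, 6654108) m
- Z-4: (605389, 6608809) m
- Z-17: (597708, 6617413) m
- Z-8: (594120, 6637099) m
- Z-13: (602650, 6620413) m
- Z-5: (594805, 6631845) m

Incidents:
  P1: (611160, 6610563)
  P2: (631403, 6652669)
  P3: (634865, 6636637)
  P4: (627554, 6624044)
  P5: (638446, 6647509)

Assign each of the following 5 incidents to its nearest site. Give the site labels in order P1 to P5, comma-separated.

Z-4, Z-1, Z-1, Z-9, Z-1

P1 → Z-4 (d²=36380957.00)
P2 → Z-1 (d²=354176717.00)
P3 → Z-1 (d²=84836117.00)
P4 → Z-9 (d²=15576705.00)
P5 → Z-1 (d²=322813000.00)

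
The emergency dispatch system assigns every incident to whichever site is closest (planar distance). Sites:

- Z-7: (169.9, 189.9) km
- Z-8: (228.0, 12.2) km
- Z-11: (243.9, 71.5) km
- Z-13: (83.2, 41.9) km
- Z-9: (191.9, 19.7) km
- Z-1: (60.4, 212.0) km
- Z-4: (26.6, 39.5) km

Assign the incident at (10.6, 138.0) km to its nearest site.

Squared distances to each site:
Z-7: 28070.100; Z-8: 63088.400; Z-11: 58851.140; Z-13: 14505.970; Z-9: 46864.580; Z-1: 7956.040; Z-4: 9958.250.
Minimum at Z-1.

Z-1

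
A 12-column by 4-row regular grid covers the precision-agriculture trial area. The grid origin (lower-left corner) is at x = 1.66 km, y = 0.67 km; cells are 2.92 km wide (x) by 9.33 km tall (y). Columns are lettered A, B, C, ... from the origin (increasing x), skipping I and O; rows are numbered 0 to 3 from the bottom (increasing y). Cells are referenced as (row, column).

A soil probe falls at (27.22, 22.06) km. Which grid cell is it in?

(2, J)

Column index: ⌊(27.22 − 1.66) / 2.92⌋ = ⌊8.753⌋ = 8 → column J
Row offset from origin: ⌊(22.06 − 0.67) / 9.33⌋ = ⌊2.293⌋ = 2 → row 2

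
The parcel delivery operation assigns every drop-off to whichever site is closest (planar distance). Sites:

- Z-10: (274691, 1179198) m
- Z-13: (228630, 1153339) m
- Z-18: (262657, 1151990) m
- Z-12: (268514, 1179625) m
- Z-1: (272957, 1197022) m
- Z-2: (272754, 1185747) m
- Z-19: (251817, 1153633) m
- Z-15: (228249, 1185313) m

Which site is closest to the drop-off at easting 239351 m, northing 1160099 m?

Squared distances to each site:
Z-10: 1613687401.000; Z-13: 160637441.000; Z-18: 608925517.000; Z-12: 1231745245.000; Z-1: 2492671165.000; Z-2: 1773580313.000; Z-19: 197210312.000; Z-15: 759000200.000.
Minimum at Z-13.

Z-13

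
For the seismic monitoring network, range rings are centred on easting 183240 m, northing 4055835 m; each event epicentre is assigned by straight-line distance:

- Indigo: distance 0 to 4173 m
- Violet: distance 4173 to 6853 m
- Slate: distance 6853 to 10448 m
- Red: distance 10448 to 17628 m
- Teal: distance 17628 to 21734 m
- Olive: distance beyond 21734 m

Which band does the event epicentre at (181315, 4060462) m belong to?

Violet

Distance = √((181315−183240)² + (4060462−4055835)²) = √(3705625.000 + 21409129.000) = 5011.462 m.
4173 ≤ 5011.462 < 6853 → Violet.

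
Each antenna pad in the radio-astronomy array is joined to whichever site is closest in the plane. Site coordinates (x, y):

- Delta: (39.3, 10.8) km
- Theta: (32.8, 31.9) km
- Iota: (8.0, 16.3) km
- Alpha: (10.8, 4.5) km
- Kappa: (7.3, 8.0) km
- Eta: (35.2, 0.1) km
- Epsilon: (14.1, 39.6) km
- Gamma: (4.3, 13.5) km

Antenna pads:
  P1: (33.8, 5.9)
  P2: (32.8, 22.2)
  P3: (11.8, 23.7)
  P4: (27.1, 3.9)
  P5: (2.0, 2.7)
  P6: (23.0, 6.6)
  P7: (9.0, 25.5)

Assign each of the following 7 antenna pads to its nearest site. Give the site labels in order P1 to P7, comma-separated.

P1 → Eta (d²=35.60)
P2 → Theta (d²=94.09)
P3 → Iota (d²=69.20)
P4 → Eta (d²=80.05)
P5 → Kappa (d²=56.18)
P6 → Alpha (d²=153.25)
P7 → Iota (d²=85.64)

Eta, Theta, Iota, Eta, Kappa, Alpha, Iota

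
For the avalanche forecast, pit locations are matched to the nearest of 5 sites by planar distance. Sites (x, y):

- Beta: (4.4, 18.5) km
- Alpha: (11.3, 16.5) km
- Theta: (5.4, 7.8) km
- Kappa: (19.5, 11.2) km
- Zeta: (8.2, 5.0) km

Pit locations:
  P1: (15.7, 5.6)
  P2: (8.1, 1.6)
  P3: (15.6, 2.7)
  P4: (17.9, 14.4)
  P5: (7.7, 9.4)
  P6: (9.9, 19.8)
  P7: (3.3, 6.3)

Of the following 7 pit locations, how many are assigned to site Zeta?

P1 → Kappa
P2 → Zeta
P3 → Zeta
P4 → Kappa
P5 → Theta
P6 → Alpha
P7 → Theta
2 of the 7 go to Zeta.

2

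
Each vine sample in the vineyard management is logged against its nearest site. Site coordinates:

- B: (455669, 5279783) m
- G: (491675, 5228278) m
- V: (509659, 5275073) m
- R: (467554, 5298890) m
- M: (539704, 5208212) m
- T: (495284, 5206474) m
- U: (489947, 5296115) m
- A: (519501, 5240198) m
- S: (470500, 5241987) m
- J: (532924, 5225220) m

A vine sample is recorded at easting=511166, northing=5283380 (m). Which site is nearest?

V

Squared distances to each site:
B: 3092855418.000; G: 3416129485.000; V: 71277298.000; R: 2142566644.000; M: 6464645668.000; T: 6166770760.000; U: 612426186.000; A: 1934157349.000; S: 3367104005.000; J: 3855996164.000.
Minimum at V.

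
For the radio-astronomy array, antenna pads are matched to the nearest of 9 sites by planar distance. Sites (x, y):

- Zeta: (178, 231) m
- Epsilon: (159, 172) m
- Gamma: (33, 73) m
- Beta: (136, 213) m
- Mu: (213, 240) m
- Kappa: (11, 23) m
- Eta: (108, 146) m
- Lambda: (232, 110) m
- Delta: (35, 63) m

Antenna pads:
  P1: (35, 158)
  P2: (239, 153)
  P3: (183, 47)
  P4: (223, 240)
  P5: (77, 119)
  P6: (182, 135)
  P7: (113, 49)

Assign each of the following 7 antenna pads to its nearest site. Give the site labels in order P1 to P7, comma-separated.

P1 → Eta (d²=5473.00)
P2 → Lambda (d²=1898.00)
P3 → Lambda (d²=6370.00)
P4 → Mu (d²=100.00)
P5 → Eta (d²=1690.00)
P6 → Epsilon (d²=1898.00)
P7 → Delta (d²=6280.00)

Eta, Lambda, Lambda, Mu, Eta, Epsilon, Delta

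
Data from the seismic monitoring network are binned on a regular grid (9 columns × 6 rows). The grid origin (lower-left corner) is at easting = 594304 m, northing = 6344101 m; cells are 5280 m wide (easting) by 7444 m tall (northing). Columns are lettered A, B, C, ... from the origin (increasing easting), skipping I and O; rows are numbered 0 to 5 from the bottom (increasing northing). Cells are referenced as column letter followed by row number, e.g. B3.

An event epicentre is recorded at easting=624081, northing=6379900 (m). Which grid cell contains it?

Column index: ⌊(624081 − 594304) / 5280⌋ = ⌊5.640⌋ = 5 → column F
Row offset from origin: ⌊(6379900 − 6344101) / 7444⌋ = ⌊4.809⌋ = 4 → row 4

F4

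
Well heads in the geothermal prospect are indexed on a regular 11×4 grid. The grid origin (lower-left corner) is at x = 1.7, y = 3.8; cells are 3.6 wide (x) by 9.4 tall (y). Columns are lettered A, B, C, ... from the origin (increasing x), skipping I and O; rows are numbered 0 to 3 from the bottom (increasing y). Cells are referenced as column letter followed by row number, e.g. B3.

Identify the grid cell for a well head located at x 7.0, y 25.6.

Column index: ⌊(7.0 − 1.7) / 3.6⌋ = ⌊1.472⌋ = 1 → column B
Row offset from origin: ⌊(25.6 − 3.8) / 9.4⌋ = ⌊2.319⌋ = 2 → row 2

B2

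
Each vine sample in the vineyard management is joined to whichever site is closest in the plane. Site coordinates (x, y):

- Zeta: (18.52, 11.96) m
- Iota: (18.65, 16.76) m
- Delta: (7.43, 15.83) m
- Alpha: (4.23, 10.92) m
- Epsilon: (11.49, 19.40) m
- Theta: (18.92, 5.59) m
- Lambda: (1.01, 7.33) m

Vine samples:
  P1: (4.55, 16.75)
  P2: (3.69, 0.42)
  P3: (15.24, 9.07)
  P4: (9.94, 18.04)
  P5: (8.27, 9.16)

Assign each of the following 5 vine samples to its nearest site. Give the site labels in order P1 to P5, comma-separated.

Delta, Lambda, Zeta, Epsilon, Alpha

P1 → Delta (d²=9.14)
P2 → Lambda (d²=54.93)
P3 → Zeta (d²=19.11)
P4 → Epsilon (d²=4.25)
P5 → Alpha (d²=19.42)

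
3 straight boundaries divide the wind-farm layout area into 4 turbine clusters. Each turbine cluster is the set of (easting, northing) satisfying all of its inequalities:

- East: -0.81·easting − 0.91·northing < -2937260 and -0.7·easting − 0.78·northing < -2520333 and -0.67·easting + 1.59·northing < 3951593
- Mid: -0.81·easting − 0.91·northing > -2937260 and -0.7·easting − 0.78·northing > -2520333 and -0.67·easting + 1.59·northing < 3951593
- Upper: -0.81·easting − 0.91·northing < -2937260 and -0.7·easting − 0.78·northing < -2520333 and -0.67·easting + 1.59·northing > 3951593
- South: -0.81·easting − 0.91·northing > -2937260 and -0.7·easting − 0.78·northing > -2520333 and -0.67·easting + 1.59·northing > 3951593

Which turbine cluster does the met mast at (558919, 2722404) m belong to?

South

-0.81·558919 − 0.91·2722404 = -2930112.030, which is > -2937260
-0.7·558919 − 0.78·2722404 = -2514718.420, which is > -2520333
-0.67·558919 + 1.59·2722404 = 3954146.630, which is > 3951593
This sign pattern matches South.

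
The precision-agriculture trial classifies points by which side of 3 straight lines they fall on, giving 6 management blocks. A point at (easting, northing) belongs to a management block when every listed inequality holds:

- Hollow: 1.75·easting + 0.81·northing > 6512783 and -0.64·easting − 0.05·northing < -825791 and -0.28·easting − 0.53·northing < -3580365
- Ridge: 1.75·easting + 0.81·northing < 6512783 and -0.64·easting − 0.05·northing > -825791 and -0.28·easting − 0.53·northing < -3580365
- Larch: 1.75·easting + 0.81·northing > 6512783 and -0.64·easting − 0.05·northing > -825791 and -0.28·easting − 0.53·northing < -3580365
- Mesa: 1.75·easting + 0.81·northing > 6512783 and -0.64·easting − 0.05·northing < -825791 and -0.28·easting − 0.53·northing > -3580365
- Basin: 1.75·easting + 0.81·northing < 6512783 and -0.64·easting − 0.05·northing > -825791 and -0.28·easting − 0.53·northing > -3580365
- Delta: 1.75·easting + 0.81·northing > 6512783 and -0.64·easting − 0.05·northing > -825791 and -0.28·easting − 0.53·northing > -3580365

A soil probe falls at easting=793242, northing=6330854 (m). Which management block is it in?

1.75·793242 + 0.81·6330854 = 6516165.240, which is > 6512783
-0.64·793242 − 0.05·6330854 = -824217.580, which is > -825791
-0.28·793242 − 0.53·6330854 = -3577460.380, which is > -3580365
This sign pattern matches Delta.

Delta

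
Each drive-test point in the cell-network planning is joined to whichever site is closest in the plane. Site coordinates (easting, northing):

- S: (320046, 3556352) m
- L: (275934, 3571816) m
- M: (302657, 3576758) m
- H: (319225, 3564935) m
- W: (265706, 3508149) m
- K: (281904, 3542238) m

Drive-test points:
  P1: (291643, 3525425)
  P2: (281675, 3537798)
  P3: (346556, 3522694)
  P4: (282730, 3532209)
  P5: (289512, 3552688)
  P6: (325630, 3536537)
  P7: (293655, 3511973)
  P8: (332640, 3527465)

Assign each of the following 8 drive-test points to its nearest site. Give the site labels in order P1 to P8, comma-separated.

P1 → K (d²=377525090.00)
P2 → K (d²=19766041.00)
P3 → S (d²=1835641064.00)
P4 → K (d²=101263117.00)
P5 → K (d²=167084164.00)
P6 → S (d²=423815281.00)
P7 → W (d²=795769577.00)
P8 → S (d²=993067605.00)

K, K, S, K, K, S, W, S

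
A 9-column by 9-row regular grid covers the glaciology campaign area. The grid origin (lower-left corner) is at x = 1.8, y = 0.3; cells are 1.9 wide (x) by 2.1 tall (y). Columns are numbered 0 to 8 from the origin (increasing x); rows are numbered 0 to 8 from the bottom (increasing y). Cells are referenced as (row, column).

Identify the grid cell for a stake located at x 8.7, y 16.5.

(7, 3)

Column index: ⌊(8.7 − 1.8) / 1.9⌋ = ⌊3.632⌋ = 3
Row offset from origin: ⌊(16.5 − 0.3) / 2.1⌋ = ⌊7.714⌋ = 7 → row 7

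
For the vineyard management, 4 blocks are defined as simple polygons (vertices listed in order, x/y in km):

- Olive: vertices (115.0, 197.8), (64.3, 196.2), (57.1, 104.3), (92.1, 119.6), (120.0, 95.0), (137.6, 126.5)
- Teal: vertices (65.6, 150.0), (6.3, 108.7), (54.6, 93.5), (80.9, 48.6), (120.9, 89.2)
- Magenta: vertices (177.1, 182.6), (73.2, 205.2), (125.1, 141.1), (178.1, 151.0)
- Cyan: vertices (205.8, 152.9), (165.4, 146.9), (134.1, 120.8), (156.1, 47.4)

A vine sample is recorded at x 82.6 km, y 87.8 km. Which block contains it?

Cast a ray rightward from (82.6, 87.8). For each polygon, the edges (by vertex number in listed order) whose endpoints lie on opposite sides of y = 87.8, where each meets that height, and whether that is right or left of the point:
Olive: no edge straddles that height → 0 crossings.
Teal: 3–4 at x≈57.94 (left), 4–5 at x≈119.52 (right) → 1 crossing.
Magenta: no edge straddles that height → 0 crossings.
Cyan: 3–4 at x≈143.99 (right), 4–1 at x≈175.13 (right) → 2 crossings.
Only Teal has an odd count, so the point is inside Teal.

Teal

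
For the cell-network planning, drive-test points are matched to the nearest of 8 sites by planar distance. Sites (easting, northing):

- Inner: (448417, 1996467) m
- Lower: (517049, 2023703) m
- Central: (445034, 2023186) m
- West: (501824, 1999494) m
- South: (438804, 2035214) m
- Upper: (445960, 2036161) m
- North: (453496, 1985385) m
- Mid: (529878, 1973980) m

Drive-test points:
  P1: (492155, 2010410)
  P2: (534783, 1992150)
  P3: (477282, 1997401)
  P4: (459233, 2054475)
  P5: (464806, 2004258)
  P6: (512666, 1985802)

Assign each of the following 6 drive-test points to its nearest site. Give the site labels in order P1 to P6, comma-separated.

P1 → West (d²=212648617.00)
P2 → Mid (d²=354207925.00)
P3 → West (d²=606690413.00)
P4 → Upper (d²=511575125.00)
P5 → Inner (d²=329299002.00)
P6 → West (d²=305019828.00)

West, Mid, West, Upper, Inner, West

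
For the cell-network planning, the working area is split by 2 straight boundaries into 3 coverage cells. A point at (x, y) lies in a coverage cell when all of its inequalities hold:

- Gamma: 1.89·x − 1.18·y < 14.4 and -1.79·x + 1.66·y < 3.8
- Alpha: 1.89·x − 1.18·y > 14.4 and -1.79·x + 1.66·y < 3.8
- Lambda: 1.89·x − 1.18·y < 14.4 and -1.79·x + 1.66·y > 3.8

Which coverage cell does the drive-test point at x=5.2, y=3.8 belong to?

Gamma

1.89·5.2 − 1.18·3.8 = 5.344, which is < 14.4
-1.79·5.2 + 1.66·3.8 = -3.000, which is < 3.8
This sign pattern matches Gamma.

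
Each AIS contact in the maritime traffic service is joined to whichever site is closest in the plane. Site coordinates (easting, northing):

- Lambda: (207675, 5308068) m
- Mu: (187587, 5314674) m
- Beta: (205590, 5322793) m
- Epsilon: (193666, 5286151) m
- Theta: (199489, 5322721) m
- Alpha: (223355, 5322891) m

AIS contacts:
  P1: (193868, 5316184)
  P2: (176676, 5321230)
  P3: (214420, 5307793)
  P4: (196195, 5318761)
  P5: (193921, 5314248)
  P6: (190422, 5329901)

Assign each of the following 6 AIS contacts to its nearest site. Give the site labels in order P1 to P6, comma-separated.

Mu, Mu, Lambda, Theta, Mu, Theta

P1 → Mu (d²=41731061.00)
P2 → Mu (d²=162031057.00)
P3 → Lambda (d²=45570650.00)
P4 → Theta (d²=26532036.00)
P5 → Mu (d²=40301032.00)
P6 → Theta (d²=133762889.00)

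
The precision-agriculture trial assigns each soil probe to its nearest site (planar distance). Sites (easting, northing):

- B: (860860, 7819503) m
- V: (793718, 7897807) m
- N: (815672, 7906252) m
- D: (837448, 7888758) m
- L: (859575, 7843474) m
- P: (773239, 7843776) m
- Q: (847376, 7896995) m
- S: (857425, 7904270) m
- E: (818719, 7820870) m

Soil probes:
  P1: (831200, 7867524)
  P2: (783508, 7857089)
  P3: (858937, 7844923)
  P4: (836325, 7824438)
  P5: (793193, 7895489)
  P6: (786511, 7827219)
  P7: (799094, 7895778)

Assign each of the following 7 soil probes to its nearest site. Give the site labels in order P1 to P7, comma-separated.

D, P, L, E, V, P, V

P1 → D (d²=489920260.00)
P2 → P (d²=282688330.00)
P3 → L (d²=2506645.00)
P4 → E (d²=322701860.00)
P5 → V (d²=5648749.00)
P6 → P (d²=450280233.00)
P7 → V (d²=33018217.00)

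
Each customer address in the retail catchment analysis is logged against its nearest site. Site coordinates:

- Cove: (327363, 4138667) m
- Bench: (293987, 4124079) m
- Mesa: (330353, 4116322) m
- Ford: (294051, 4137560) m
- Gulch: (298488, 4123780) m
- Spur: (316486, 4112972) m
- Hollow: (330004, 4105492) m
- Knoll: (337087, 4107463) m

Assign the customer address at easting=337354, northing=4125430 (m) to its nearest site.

Mesa

Squared distances to each site:
Cove: 275038250.000; Bench: 1882521890.000; Mesa: 131969665.000; Ford: 2022286709.000; Gulch: 1513288456.000; Spur: 590675188.000; Hollow: 451546344.000; Knoll: 322884378.000.
Minimum at Mesa.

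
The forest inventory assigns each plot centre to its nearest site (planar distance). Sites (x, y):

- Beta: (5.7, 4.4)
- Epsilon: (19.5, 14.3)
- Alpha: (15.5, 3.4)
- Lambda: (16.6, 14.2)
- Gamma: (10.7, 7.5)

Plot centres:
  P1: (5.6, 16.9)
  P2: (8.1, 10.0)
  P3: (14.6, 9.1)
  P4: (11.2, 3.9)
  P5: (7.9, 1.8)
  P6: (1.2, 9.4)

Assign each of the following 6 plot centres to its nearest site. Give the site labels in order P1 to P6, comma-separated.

P1 → Gamma (d²=114.37)
P2 → Gamma (d²=13.01)
P3 → Gamma (d²=17.77)
P4 → Gamma (d²=13.21)
P5 → Beta (d²=11.60)
P6 → Beta (d²=45.25)

Gamma, Gamma, Gamma, Gamma, Beta, Beta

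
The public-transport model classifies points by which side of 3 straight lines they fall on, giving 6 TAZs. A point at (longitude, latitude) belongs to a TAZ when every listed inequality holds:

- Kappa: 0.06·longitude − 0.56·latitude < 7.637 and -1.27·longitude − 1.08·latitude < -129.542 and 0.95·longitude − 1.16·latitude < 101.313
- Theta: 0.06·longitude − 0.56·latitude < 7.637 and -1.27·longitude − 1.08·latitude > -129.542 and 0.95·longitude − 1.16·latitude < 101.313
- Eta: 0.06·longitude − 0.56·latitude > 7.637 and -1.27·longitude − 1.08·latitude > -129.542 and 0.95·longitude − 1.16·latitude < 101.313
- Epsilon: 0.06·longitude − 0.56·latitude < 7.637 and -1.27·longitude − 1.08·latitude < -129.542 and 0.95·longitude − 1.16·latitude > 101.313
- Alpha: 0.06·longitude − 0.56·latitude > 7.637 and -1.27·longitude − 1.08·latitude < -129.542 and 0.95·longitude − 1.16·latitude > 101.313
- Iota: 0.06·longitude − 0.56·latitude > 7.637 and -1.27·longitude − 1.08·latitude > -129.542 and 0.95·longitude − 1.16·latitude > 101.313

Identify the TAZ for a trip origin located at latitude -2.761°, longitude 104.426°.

Alpha

0.06·104.426 − 0.56·-2.761 = 7.812, which is > 7.637
-1.27·104.426 − 1.08·-2.761 = -129.639, which is < -129.542
0.95·104.426 − 1.16·-2.761 = 102.407, which is > 101.313
This sign pattern matches Alpha.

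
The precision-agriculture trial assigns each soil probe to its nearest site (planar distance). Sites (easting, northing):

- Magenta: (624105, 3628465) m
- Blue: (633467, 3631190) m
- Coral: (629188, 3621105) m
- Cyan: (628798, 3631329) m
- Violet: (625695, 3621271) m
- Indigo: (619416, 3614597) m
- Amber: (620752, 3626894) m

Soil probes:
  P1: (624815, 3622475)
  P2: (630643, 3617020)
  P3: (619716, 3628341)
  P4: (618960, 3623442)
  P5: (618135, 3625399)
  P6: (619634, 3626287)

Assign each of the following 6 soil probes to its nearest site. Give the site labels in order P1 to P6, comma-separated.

Violet, Coral, Amber, Amber, Amber, Amber

P1 → Violet (d²=2224016.00)
P2 → Coral (d²=18804250.00)
P3 → Amber (d²=3167105.00)
P4 → Amber (d²=15127568.00)
P5 → Amber (d²=9083714.00)
P6 → Amber (d²=1618373.00)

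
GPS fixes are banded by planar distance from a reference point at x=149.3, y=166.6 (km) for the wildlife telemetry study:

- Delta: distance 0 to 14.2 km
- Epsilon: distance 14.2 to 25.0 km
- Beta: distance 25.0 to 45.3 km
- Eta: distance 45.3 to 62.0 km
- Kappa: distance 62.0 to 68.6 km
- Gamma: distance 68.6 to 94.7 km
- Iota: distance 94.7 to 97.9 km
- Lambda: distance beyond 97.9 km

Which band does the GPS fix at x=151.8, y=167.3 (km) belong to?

Distance = √((151.8−149.3)² + (167.3−166.6)²) = √(6.250 + 0.490) = 2.596 km.
0 ≤ 2.596 < 14.2 → Delta.

Delta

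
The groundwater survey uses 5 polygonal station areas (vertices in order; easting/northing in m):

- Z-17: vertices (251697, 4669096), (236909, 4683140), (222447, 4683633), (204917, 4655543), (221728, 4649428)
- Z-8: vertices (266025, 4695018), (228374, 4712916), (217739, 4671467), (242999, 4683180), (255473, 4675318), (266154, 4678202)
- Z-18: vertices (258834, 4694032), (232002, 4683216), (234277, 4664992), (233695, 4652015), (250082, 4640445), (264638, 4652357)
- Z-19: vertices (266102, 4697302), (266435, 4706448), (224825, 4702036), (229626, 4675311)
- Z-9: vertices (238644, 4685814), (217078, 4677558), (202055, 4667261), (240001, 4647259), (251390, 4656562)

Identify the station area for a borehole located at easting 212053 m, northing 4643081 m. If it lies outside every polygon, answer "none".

none

Cast a ray rightward from (212053, 4643081). For each polygon, the edges (by vertex number in listed order) whose endpoints lie on opposite sides of northing = 4643081, where each meets that height, and whether that is right or left of the point:
Z-17: no edge straddles that height → 0 crossings.
Z-8: no edge straddles that height → 0 crossings.
Z-18: 4–5 at easting≈246348.5 (right), 5–6 at easting≈253303.1 (right) → 2 crossings.
Z-19: no edge straddles that height → 0 crossings.
Z-9: no edge straddles that height → 0 crossings.
All counts are even, so the point lies outside every listed polygon.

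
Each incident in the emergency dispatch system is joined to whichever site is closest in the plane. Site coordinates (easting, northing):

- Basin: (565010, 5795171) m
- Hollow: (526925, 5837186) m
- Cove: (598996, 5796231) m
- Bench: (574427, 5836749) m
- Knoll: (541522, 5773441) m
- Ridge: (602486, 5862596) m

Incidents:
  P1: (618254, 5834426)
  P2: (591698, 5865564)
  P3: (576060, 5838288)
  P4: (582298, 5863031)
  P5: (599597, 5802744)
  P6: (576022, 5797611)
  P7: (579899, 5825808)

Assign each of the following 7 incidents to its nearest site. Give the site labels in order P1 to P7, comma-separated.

Ridge, Ridge, Bench, Ridge, Cove, Basin, Bench

P1 → Ridge (d²=1042178724.00)
P2 → Ridge (d²=125189968.00)
P3 → Bench (d²=5035210.00)
P4 → Ridge (d²=407744569.00)
P5 → Cove (d²=42780370.00)
P6 → Basin (d²=127217744.00)
P7 → Bench (d²=149648265.00)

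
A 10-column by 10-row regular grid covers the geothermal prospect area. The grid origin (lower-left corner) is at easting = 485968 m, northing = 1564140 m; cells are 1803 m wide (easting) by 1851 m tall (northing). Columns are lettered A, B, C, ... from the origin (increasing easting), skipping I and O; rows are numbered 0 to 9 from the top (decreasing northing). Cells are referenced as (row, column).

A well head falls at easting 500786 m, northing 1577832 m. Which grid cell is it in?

(2, J)

Column index: ⌊(500786 − 485968) / 1803⌋ = ⌊8.219⌋ = 8 → column J
Row offset from origin: ⌊(1577832 − 1564140) / 1851⌋ = ⌊7.397⌋ = 7 → row 2 (counted from top)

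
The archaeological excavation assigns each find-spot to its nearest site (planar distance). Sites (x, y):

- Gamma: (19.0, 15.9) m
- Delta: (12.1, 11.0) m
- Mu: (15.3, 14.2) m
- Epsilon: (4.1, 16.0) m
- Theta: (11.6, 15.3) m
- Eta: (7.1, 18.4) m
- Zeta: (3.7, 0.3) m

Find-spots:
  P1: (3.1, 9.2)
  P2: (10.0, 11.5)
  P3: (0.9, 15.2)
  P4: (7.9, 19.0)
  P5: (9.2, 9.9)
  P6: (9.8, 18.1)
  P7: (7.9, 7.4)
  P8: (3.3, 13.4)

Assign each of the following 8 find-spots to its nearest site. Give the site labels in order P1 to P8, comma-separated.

Epsilon, Delta, Epsilon, Eta, Delta, Eta, Delta, Epsilon

P1 → Epsilon (d²=47.24)
P2 → Delta (d²=4.66)
P3 → Epsilon (d²=10.88)
P4 → Eta (d²=1.00)
P5 → Delta (d²=9.62)
P6 → Eta (d²=7.38)
P7 → Delta (d²=30.60)
P8 → Epsilon (d²=7.40)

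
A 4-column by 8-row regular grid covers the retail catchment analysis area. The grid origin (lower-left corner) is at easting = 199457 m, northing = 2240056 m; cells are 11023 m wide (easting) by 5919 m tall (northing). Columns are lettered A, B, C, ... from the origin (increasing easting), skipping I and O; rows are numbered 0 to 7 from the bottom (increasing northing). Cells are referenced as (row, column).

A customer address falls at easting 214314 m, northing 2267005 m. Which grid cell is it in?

Column index: ⌊(214314 − 199457) / 11023⌋ = ⌊1.348⌋ = 1 → column B
Row offset from origin: ⌊(2267005 − 2240056) / 5919⌋ = ⌊4.553⌋ = 4 → row 4

(4, B)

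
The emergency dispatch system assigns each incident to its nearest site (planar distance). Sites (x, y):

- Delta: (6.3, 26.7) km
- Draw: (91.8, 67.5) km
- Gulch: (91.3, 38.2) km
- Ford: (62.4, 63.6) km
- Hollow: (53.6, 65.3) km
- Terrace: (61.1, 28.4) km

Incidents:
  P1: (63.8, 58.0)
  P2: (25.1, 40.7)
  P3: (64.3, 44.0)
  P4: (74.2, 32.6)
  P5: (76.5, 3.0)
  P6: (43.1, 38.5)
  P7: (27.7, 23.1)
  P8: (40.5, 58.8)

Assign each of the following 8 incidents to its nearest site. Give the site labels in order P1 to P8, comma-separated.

Ford, Delta, Terrace, Terrace, Terrace, Terrace, Delta, Hollow

P1 → Ford (d²=33.32)
P2 → Delta (d²=549.44)
P3 → Terrace (d²=253.60)
P4 → Terrace (d²=189.25)
P5 → Terrace (d²=882.32)
P6 → Terrace (d²=426.01)
P7 → Delta (d²=470.92)
P8 → Hollow (d²=213.86)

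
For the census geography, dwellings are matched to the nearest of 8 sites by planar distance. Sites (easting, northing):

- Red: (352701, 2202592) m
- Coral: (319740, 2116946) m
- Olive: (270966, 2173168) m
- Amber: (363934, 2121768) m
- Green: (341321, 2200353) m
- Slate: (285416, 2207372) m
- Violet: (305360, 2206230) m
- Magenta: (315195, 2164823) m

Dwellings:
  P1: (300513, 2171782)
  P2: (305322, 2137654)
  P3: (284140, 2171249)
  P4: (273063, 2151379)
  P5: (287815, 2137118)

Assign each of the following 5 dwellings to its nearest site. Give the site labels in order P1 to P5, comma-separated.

P1 → Magenta (d²=263988805.00)
P2 → Coral (d²=636699988.00)
P3 → Olive (d²=177236837.00)
P4 → Olive (d²=479157930.00)
P5 → Coral (d²=1426115209.00)

Magenta, Coral, Olive, Olive, Coral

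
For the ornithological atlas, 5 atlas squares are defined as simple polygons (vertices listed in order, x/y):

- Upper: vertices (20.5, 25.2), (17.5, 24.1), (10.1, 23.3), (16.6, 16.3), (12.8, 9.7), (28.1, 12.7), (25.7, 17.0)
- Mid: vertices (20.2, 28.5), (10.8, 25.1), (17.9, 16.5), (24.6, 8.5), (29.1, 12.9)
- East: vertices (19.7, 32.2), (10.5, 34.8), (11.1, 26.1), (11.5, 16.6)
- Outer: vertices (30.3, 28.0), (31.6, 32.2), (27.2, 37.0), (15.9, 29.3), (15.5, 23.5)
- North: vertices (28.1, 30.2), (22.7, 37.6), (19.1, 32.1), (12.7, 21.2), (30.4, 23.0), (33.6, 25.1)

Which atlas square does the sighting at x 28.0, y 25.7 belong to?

Cast a ray rightward from (28.0, 25.7). For each polygon, the edges (by vertex number in listed order) whose endpoints lie on opposite sides of y = 25.7, where each meets that height, and whether that is right or left of the point:
Upper: no edge straddles that height → 0 crossings.
Mid: 1–2 at x≈12.46 (left), 5–1 at x≈21.80 (left) → 0 crossings.
East: 3–4 at x≈11.12 (left), 4–1 at x≈16.28 (left) → 0 crossings.
Outer: 4–5 at x≈15.65 (left), 5–1 at x≈22.74 (left) → 0 crossings.
North: 3–4 at x≈15.34 (left), 6–1 at x≈32.95 (right) → 1 crossing.
Only North has an odd count, so the point is inside North.

North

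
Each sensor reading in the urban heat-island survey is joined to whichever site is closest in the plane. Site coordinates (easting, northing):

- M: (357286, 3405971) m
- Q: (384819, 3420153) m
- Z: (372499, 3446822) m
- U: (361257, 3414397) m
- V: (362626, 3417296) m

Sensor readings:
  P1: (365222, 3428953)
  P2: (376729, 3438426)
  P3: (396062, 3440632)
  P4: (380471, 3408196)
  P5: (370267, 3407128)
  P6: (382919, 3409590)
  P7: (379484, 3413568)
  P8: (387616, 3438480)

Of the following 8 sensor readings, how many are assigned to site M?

P1 → V
P2 → Z
P3 → Q
P4 → Q
P5 → U
P6 → Q
P7 → Q
P8 → Z
0 of the 8 go to M.

0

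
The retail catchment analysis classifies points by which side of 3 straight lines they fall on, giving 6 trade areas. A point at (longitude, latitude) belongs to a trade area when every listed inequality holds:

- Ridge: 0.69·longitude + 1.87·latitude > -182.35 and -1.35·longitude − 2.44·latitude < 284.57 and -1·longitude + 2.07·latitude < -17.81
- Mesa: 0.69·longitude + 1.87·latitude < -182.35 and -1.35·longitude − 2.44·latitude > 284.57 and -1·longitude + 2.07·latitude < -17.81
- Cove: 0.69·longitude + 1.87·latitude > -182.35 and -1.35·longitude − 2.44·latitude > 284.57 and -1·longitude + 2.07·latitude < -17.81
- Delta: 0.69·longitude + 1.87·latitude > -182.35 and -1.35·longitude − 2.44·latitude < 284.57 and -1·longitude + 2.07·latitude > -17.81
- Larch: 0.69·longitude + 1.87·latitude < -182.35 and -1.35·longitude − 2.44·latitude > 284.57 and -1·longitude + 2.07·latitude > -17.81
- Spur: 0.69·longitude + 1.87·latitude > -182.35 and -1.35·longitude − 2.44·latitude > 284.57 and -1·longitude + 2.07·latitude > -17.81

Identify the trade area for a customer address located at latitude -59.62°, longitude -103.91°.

0.69·-103.91 + 1.87·-59.62 = -183.187, which is < -182.35
-1.35·-103.91 − 2.44·-59.62 = 285.751, which is > 284.57
-1·-103.91 + 2.07·-59.62 = -19.503, which is < -17.81
This sign pattern matches Mesa.

Mesa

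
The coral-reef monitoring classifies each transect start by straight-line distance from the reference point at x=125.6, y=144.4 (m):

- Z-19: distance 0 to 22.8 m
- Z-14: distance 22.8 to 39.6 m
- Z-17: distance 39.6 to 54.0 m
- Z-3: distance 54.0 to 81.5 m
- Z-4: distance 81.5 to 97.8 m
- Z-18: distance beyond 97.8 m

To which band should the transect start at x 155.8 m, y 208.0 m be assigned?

Z-3

Distance = √((155.8−125.6)² + (208.0−144.4)²) = √(912.040 + 4044.960) = 70.406 m.
54.0 ≤ 70.406 < 81.5 → Z-3.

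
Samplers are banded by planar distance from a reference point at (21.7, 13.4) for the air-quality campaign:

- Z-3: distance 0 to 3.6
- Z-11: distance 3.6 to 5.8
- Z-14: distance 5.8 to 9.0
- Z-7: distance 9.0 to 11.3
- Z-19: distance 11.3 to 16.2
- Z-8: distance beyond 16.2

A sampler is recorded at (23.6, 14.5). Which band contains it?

Z-3

Distance = √((23.6−21.7)² + (14.5−13.4)²) = √(3.610 + 1.210) = 2.195.
0 ≤ 2.195 < 3.6 → Z-3.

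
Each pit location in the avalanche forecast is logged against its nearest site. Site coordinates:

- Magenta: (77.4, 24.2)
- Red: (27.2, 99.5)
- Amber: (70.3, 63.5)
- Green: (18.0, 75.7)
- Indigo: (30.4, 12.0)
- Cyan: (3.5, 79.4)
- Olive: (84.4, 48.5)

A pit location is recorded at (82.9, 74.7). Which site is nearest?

Amber

Squared distances to each site:
Magenta: 2580.500; Red: 3717.530; Amber: 284.200; Green: 4213.010; Indigo: 6687.540; Cyan: 6326.450; Olive: 688.690.
Minimum at Amber.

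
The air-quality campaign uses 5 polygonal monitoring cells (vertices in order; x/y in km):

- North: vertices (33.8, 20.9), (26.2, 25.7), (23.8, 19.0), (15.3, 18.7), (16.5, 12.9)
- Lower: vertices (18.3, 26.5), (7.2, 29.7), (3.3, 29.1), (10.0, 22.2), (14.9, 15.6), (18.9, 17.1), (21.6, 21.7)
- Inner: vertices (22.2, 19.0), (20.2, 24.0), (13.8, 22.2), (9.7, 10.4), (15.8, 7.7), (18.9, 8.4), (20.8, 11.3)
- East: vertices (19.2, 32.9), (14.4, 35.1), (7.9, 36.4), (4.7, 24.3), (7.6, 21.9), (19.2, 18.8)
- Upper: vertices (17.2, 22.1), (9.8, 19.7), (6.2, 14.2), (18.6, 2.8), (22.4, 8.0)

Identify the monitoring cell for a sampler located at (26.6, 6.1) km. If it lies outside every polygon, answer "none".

Cast a ray rightward from (26.6, 6.1). For each polygon, the edges (by vertex number in listed order) whose endpoints lie on opposite sides of y = 6.1, where each meets that height, and whether that is right or left of the point:
North: no edge straddles that height → 0 crossings.
Lower: no edge straddles that height → 0 crossings.
Inner: no edge straddles that height → 0 crossings.
East: no edge straddles that height → 0 crossings.
Upper: 3–4 at x≈15.01 (left), 4–5 at x≈21.01 (left) → 0 crossings.
All counts are even, so the point lies outside every listed polygon.

none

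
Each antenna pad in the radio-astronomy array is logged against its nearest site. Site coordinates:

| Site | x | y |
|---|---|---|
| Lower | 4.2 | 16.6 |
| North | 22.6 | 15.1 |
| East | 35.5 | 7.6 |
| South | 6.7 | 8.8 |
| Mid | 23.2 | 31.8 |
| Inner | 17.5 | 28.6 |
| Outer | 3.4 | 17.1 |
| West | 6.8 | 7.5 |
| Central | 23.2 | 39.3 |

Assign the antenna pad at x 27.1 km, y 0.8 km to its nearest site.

Squared distances to each site:
Lower: 774.050; North: 224.740; East: 116.800; South: 480.160; Mid: 976.210; Inner: 865.000; Outer: 827.380; West: 456.980; Central: 1497.460.
Minimum at East.

East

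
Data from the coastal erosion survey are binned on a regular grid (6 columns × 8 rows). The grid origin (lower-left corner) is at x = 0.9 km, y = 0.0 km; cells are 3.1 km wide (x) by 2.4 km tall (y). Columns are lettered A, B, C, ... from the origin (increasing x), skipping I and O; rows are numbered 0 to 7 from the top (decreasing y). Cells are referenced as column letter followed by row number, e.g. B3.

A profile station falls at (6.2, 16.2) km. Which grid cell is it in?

Column index: ⌊(6.2 − 0.9) / 3.1⌋ = ⌊1.710⌋ = 1 → column B
Row offset from origin: ⌊(16.2 − 0.0) / 2.4⌋ = ⌊6.750⌋ = 6 → row 1 (counted from top)

B1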